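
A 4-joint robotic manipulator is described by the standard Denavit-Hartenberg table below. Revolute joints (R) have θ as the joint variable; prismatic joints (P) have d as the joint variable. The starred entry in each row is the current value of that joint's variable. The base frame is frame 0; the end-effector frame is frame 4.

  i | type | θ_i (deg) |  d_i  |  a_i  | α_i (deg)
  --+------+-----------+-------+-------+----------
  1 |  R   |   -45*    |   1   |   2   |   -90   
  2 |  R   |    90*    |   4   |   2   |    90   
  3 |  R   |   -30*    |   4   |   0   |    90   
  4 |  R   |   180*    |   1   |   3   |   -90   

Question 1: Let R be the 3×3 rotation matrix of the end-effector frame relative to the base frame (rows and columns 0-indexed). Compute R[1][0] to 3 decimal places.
0.354

End-effector x-axis (col 0 of R) = (0.3536,0.3536,0.8660)
R[1][0] = 0.3536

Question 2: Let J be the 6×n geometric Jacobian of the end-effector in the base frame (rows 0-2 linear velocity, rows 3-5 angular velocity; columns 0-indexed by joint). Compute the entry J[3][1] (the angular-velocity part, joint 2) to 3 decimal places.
axis z_1 = (0.7071,0.7071,0.0000); lever o_n−o_1 = (6.1051,0.4483,1.0981)
cross product → J_v[:, 1] = (0.7765,-0.7765,-4.0000)
J_ω[:, 1] = z_1
entry J[3][1] = 0.7071

0.707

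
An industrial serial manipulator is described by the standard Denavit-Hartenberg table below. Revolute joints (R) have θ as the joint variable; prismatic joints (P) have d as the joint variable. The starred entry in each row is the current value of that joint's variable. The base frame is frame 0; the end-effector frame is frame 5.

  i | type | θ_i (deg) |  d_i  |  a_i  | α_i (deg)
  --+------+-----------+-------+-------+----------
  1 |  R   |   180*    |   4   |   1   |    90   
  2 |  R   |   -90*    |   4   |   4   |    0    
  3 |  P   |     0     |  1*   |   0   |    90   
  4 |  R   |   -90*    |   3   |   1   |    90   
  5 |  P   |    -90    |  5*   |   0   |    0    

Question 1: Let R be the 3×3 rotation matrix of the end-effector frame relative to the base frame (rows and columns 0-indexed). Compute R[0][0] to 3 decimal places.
-1.000

End-effector x-axis (col 0 of R) = (-1.0000,-0.0000,0.0000)
R[0][0] = -1.0000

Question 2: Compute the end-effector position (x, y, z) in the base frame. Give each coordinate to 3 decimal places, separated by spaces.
2.000 4.000 5.000

after link 1: o_1 = (-1.0000, 0.0000, 4.0000)
after link 2: o_2 = (-1.0000, 4.0000, 0.0000)
after link 3: o_3 = (-1.0000, 5.0000, 0.0000)
after link 4: o_4 = (2.0000, 4.0000, 0.0000)
after link 5: o_5 = (2.0000, 4.0000, 5.0000)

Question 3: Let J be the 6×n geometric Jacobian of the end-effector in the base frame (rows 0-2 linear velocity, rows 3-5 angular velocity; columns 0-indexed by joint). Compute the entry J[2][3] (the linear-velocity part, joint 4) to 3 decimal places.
axis z_3 = (1.0000,-0.0000,-0.0000); lever o_n−o_3 = (3.0000,-1.0000,5.0000)
cross product → J_v[:, 3] = (-0.0000,-5.0000,-1.0000)
J_ω[:, 3] = z_3
entry J[2][3] = -1.0000

-1.000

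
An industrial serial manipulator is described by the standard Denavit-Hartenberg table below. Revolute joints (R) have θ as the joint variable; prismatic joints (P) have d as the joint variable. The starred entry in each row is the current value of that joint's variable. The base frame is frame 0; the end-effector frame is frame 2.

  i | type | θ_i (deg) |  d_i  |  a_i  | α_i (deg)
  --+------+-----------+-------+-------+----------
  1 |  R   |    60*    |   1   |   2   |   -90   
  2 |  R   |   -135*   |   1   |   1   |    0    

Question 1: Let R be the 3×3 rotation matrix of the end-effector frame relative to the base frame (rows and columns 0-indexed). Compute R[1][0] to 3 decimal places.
-0.612

End-effector x-axis (col 0 of R) = (-0.3536,-0.6124,0.7071)
R[1][0] = -0.6124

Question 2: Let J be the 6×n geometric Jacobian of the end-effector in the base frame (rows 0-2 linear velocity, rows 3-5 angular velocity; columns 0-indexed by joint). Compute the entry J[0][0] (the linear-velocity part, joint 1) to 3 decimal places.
-1.620

axis z_0 = ẑ; lever o_n−o_0 = (-0.2196,1.6197,1.7071)
cross product → J_v[:, 0] = (-1.6197,-0.2196,0.0000)
J_ω[:, 0] = z_0
entry J[0][0] = -1.6197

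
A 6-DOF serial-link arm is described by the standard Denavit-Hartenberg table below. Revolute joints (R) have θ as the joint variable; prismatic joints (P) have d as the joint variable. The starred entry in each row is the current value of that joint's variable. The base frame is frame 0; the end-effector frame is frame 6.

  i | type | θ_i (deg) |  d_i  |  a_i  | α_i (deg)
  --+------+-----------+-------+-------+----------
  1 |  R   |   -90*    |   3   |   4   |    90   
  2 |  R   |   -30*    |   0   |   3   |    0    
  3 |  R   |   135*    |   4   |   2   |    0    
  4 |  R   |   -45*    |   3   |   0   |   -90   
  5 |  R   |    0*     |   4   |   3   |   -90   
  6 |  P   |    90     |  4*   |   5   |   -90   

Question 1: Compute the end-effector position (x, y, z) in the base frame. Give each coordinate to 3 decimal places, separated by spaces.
after link 1: o_1 = (0.0000, -4.0000, 3.0000)
after link 2: o_2 = (0.0000, -6.5981, 1.5000)
after link 3: o_3 = (-4.0000, -6.0804, 3.4319)
after link 4: o_4 = (-7.0000, -6.0804, 3.4319)
after link 5: o_5 = (-7.0000, -4.1163, 8.0299)
after link 6: o_6 = (-3.0000, -8.4465, 5.5299)

-3.000 -8.446 5.530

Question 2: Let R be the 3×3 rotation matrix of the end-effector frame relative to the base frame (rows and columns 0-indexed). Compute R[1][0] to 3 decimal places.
End-effector x-axis (col 0 of R) = (0.0000,-0.8660,-0.5000)
R[1][0] = -0.8660

-0.866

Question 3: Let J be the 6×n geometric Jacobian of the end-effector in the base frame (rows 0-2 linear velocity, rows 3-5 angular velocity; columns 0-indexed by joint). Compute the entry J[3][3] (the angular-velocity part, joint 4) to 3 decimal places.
-1.000

axis z_3 = (-1.0000,-0.0000,0.0000); lever o_n−o_3 = (1.0000,-2.3660,2.0981)
cross product → J_v[:, 3] = (0.0000,2.0981,2.3660)
J_ω[:, 3] = z_3
entry J[3][3] = -1.0000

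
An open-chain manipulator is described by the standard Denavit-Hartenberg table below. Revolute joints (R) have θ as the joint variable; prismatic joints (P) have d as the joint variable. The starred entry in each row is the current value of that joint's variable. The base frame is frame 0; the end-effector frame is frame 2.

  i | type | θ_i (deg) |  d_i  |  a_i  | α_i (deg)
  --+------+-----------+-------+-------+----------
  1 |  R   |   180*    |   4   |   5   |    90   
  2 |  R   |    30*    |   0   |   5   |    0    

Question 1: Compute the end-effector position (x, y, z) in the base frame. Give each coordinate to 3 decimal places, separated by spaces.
after link 1: o_1 = (-5.0000, 0.0000, 4.0000)
after link 2: o_2 = (-9.3301, 0.0000, 6.5000)

-9.330 0.000 6.500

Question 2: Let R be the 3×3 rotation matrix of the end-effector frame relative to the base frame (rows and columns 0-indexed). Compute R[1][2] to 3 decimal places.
1.000

End-effector z-axis (col 2 of R) = (0.0000,1.0000,0.0000)
R[1][2] = 1.0000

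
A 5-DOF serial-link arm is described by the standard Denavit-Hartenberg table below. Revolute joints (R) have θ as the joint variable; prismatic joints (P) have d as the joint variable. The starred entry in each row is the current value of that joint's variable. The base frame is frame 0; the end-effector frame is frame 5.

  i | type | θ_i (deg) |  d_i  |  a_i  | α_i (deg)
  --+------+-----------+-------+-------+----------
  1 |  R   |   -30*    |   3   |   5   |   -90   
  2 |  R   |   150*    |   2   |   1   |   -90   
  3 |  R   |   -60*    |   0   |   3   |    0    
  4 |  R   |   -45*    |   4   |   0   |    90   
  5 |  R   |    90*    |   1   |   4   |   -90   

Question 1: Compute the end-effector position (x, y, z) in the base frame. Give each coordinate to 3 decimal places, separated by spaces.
1.885 3.922 9.161

after link 1: o_1 = (4.3301, -2.5000, 3.0000)
after link 2: o_2 = (4.5801, -0.3349, 2.5000)
after link 3: o_3 = (4.7542, 2.5646, 1.7500)
after link 4: o_4 = (3.0221, 3.5646, 5.2141)
after link 5: o_5 = (1.8851, 3.9222, 9.1612)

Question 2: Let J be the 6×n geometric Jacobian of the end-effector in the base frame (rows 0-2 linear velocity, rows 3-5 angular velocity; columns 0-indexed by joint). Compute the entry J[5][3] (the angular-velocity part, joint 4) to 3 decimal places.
axis z_3 = (-0.4330,0.2500,0.8660); lever o_n−o_3 = (-2.8691,1.3576,7.4112)
cross product → J_v[:, 3] = (0.6771,0.7244,0.1294)
J_ω[:, 3] = z_3
entry J[5][3] = 0.8660

0.866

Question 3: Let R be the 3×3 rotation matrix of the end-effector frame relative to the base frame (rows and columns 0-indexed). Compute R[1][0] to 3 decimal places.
End-effector x-axis (col 0 of R) = (-0.4330,0.2500,0.8660)
R[1][0] = 0.2500

0.250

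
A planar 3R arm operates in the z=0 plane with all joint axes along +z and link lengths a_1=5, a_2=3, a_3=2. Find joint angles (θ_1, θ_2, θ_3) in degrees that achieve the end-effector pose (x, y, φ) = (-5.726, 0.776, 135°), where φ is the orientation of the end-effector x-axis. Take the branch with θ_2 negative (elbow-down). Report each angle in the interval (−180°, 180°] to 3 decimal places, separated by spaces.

-134.993 -120.003 29.996

wrist centre = target − a_3·(cos φ, sin φ) = (-4.3118, -0.6382)
cos θ_2 = (18.9988−5²−3²)/(2·5·3) = -0.5000; θ_2 = -120.0026° (elbow-down)
β = atan2(-0.6382,-4.3118) = -171.5804°; ψ = atan2(-2.5980,3.4999) = -36.5870°
θ_1 = β − ψ = -134.9935°
θ_3 = φ − θ_1 − θ_2 = 29.9961° (wrapped to (-180°,180°])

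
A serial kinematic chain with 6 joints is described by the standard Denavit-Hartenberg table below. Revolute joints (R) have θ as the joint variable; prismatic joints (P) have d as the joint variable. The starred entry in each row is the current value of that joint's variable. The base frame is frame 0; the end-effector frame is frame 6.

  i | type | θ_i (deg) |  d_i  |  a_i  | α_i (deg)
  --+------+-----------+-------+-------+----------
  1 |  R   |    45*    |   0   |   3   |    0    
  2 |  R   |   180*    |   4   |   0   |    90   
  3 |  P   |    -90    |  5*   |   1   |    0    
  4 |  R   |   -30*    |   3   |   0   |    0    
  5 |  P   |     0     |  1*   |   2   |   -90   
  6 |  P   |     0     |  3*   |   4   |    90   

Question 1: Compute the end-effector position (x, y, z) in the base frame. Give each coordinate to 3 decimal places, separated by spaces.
-3.958 8.769 -3.696

after link 1: o_1 = (2.1213, 2.1213, 0.0000)
after link 2: o_2 = (2.1213, 2.1213, 4.0000)
after link 3: o_3 = (-1.4142, 5.6569, 3.0000)
after link 4: o_4 = (-3.5355, 7.7782, 3.0000)
after link 5: o_5 = (-3.5355, 9.1924, 1.2679)
after link 6: o_6 = (-3.9584, 8.7695, -3.6962)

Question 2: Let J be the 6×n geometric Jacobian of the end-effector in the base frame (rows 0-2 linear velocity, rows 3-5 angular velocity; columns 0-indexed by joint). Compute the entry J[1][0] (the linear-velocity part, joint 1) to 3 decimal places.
-3.958

axis z_0 = ẑ; lever o_n−o_0 = (-3.9584,8.7695,-3.6962)
cross product → J_v[:, 0] = (-8.7695,-3.9584,0.0000)
J_ω[:, 0] = z_0
entry J[1][0] = -3.9584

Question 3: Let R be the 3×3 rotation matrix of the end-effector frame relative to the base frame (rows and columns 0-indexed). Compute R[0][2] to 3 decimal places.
-0.707

End-effector z-axis (col 2 of R) = (-0.7071,0.7071,0.0000)
R[0][2] = -0.7071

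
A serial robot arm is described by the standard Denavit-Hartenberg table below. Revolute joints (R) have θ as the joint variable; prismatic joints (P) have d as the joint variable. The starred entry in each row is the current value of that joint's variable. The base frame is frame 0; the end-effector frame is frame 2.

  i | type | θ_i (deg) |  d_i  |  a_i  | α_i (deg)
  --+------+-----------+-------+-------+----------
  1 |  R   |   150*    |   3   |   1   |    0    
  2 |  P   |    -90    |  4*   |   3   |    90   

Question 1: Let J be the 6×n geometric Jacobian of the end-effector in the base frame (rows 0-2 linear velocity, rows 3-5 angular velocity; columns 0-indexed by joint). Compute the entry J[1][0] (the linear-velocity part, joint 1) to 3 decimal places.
0.634

axis z_0 = ẑ; lever o_n−o_0 = (0.6340,3.0981,7.0000)
cross product → J_v[:, 0] = (-3.0981,0.6340,0.0000)
J_ω[:, 0] = z_0
entry J[1][0] = 0.6340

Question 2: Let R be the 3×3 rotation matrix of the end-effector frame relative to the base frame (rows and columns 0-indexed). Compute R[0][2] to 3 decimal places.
End-effector z-axis (col 2 of R) = (0.8660,-0.5000,0.0000)
R[0][2] = 0.8660

0.866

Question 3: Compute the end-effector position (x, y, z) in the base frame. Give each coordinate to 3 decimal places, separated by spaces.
after link 1: o_1 = (-0.8660, 0.5000, 3.0000)
after link 2: o_2 = (0.6340, 3.0981, 7.0000)

0.634 3.098 7.000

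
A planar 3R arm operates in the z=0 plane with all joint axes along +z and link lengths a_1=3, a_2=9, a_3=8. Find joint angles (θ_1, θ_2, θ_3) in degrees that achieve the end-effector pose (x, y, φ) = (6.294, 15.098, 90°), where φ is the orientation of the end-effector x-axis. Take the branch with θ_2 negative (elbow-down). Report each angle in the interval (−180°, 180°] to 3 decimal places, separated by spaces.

wrist centre = target − a_3·(cos φ, sin φ) = (6.2940, 7.0980)
cos θ_2 = (89.9960−3²−9²)/(2·3·9) = -0.0001; θ_2 = -90.0042° (elbow-down)
β = atan2(7.0980,6.2940) = 48.4357°; ψ = atan2(-9.0000,2.9993) = -71.5688°
θ_1 = β − ψ = 120.0045°
θ_3 = φ − θ_1 − θ_2 = 59.9997° (wrapped to (-180°,180°])

120.005 -90.004 60.000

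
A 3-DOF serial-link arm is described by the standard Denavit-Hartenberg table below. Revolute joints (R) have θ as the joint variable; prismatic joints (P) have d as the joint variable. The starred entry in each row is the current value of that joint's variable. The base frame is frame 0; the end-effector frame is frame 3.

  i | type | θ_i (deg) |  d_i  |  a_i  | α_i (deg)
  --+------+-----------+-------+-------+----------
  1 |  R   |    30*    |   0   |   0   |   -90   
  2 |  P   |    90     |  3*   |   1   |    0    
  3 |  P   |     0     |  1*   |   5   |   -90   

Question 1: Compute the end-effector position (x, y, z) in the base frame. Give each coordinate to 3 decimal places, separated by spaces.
-2.000 3.464 -6.000

after link 1: o_1 = (0.0000, 0.0000, 0.0000)
after link 2: o_2 = (-1.5000, 2.5981, -1.0000)
after link 3: o_3 = (-2.0000, 3.4641, -6.0000)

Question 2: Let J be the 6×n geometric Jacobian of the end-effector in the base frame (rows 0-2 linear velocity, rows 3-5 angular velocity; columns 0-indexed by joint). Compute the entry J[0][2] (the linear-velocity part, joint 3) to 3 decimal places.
prismatic axis z_2 = (-0.5000,0.8660,0.0000)
J_v[:, 2] = z_2; J_ω[:, 2] = (0,0,0)
entry J[0][2] = -0.5000

-0.500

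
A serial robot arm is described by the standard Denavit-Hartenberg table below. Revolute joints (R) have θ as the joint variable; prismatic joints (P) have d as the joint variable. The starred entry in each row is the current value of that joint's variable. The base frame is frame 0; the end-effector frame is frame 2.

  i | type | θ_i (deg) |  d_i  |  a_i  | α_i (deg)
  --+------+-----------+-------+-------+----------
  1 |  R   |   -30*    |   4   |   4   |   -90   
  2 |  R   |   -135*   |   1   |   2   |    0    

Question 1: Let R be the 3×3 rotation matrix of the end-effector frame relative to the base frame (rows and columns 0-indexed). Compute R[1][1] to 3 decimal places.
End-effector y-axis (col 1 of R) = (0.6124,-0.3536,0.7071)
R[1][1] = -0.3536

-0.354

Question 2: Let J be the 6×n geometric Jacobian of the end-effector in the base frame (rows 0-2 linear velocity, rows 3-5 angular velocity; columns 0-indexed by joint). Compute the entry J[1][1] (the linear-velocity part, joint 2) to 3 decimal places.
-0.707

axis z_1 = (0.5000,0.8660,0.0000); lever o_n−o_1 = (-0.7247,1.5731,1.4142)
cross product → J_v[:, 1] = (1.2247,-0.7071,1.4142)
J_ω[:, 1] = z_1
entry J[1][1] = -0.7071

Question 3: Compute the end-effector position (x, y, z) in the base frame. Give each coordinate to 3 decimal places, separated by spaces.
after link 1: o_1 = (3.4641, -2.0000, 4.0000)
after link 2: o_2 = (2.7394, -0.4269, 5.4142)

2.739 -0.427 5.414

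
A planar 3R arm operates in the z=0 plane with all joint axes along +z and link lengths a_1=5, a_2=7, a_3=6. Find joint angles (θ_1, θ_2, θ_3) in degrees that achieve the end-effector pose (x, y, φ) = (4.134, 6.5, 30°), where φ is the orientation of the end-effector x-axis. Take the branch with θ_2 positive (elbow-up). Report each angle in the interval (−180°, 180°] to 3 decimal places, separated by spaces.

-0.001 150.000 -120.000

wrist centre = target − a_3·(cos φ, sin φ) = (-1.0622, 3.5000)
cos θ_2 = (13.3782−5²−7²)/(2·5·7) = -0.8660; θ_2 = 150.0001° (elbow-up)
β = atan2(3.5000,-1.0622) = 106.8816°; ψ = atan2(3.5000,-1.0622) = 106.8821°
θ_1 = β − ψ = -0.0005°
θ_3 = φ − θ_1 − θ_2 = -119.9996° (wrapped to (-180°,180°])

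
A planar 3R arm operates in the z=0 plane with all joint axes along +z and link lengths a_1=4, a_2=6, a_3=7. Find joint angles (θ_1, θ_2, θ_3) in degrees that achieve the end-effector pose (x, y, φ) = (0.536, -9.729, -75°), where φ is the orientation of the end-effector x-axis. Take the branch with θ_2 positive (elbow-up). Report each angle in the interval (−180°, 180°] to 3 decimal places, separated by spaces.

wrist centre = target − a_3·(cos φ, sin φ) = (-1.2757, -2.9675)
cos θ_2 = (10.4337−4²−6²)/(2·4·6) = -0.8660; θ_2 = 149.9931° (elbow-up)
β = atan2(-2.9675,-1.2757) = -113.2628°; ψ = atan2(3.0006,-1.1958) = 111.7280°
θ_1 = β − ψ = -224.9908°
θ_3 = φ − θ_1 − θ_2 = -0.0023° (wrapped to (-180°,180°])

135.009 149.993 -0.002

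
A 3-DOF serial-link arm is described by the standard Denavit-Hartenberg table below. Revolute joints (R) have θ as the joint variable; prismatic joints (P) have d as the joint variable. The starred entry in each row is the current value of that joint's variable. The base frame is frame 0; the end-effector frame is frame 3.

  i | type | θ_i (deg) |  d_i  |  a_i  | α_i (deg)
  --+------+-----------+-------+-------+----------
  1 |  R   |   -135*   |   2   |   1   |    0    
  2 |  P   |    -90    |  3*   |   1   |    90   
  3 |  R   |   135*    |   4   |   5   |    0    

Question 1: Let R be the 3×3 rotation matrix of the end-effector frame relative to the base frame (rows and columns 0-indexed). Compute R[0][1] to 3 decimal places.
0.500

End-effector y-axis (col 1 of R) = (0.5000,-0.5000,-0.7071)
R[0][1] = 0.5000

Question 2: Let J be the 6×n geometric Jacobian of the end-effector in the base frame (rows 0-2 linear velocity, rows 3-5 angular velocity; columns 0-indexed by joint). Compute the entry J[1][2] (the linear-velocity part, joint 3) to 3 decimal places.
axis z_2 = (0.7071,0.7071,0.0000); lever o_n−o_2 = (5.3284,0.3284,3.5355)
cross product → J_v[:, 2] = (2.5000,-2.5000,-3.5355)
J_ω[:, 2] = z_2
entry J[1][2] = -2.5000

-2.500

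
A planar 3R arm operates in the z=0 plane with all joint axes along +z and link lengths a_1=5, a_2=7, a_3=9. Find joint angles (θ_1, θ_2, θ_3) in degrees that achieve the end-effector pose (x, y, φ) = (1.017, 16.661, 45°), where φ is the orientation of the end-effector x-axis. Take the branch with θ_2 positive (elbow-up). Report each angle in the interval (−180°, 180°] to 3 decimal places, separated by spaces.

wrist centre = target − a_3·(cos φ, sin φ) = (-5.3470, 10.2970)
cos θ_2 = (134.6190−5²−7²)/(2·5·7) = 0.8660; θ_2 = 30.0045° (elbow-up)
β = atan2(10.2970,-5.3470) = 117.4416°; ψ = atan2(3.5005,11.0619) = 17.5597°
θ_1 = β − ψ = 99.8819°
θ_3 = φ − θ_1 − θ_2 = -84.8864° (wrapped to (-180°,180°])

99.882 30.005 -84.886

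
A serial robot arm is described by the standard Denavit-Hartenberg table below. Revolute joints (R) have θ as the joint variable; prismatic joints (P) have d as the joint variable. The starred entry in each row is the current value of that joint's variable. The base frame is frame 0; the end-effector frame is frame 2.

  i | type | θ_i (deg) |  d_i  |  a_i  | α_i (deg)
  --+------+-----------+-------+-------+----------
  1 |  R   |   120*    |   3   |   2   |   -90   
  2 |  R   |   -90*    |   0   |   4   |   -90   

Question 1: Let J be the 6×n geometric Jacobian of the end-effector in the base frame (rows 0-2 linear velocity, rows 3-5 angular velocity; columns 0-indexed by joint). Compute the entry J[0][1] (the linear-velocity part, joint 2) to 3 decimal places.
axis z_1 = (-0.8660,-0.5000,0.0000); lever o_n−o_1 = (0.0000,0.0000,4.0000)
cross product → J_v[:, 1] = (-2.0000,3.4641,-0.0000)
J_ω[:, 1] = z_1
entry J[0][1] = -2.0000

-2.000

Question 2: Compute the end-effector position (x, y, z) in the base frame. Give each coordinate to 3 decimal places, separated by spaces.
-1.000 1.732 7.000

after link 1: o_1 = (-1.0000, 1.7321, 3.0000)
after link 2: o_2 = (-1.0000, 1.7321, 7.0000)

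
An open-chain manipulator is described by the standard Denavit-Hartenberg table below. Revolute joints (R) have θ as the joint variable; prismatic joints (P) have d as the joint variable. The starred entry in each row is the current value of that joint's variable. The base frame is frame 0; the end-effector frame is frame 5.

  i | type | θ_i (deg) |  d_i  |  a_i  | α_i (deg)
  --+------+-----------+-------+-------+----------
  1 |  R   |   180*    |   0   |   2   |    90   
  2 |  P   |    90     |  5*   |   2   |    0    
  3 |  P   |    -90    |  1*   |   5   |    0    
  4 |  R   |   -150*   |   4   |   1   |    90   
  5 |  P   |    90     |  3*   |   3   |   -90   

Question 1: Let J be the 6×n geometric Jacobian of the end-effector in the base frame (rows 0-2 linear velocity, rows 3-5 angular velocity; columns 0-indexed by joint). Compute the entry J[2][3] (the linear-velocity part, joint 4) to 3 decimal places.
axis z_3 = (0.0000,1.0000,0.0000); lever o_n−o_3 = (2.3660,7.0000,2.0981)
cross product → J_v[:, 3] = (2.0981,-0.0000,-2.3660)
J_ω[:, 3] = z_3
entry J[2][3] = -2.3660

-2.366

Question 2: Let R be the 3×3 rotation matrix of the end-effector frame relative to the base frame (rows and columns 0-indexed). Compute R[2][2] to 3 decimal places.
0.500

End-effector z-axis (col 2 of R) = (-0.8660,0.0000,0.5000)
R[2][2] = 0.5000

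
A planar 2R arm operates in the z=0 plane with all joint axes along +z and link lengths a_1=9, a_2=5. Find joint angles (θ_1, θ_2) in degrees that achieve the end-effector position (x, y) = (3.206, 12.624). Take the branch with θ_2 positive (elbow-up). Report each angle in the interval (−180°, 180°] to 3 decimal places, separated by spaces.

60.001 44.996

cos θ_2 = (169.6438−9²−5²)/(2·9·5) = 0.7072; θ_2 = 44.9962° (elbow-up)
β = atan2(12.6240,3.2060) = 75.7504°; ψ = atan2(3.5353,12.5358) = 15.7494°
θ_1 = β − ψ = 60.0010°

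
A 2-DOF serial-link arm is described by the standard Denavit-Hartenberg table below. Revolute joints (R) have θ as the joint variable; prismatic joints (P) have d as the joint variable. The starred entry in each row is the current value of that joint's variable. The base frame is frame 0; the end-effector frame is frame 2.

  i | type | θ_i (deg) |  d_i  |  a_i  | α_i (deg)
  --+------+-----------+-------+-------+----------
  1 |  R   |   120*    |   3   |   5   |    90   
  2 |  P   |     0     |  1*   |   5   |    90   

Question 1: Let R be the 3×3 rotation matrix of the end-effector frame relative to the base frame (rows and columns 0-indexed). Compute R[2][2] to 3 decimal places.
End-effector z-axis (col 2 of R) = (0.0000,0.0000,-1.0000)
R[2][2] = -1.0000

-1.000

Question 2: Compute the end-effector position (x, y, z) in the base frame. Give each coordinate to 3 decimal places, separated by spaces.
-4.134 9.160 3.000

after link 1: o_1 = (-2.5000, 4.3301, 3.0000)
after link 2: o_2 = (-4.1340, 9.1603, 3.0000)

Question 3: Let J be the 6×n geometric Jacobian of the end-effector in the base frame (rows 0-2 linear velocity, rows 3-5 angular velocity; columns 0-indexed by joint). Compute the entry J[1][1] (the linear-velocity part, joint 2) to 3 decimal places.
0.500

prismatic axis z_1 = (0.8660,0.5000,0.0000)
J_v[:, 1] = z_1; J_ω[:, 1] = (0,0,0)
entry J[1][1] = 0.5000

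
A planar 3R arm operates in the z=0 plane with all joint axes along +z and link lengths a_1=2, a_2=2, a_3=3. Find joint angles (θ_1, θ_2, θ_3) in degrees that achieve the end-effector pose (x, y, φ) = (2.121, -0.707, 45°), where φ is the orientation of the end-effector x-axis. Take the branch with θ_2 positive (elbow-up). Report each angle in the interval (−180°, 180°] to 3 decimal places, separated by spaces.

wrist centre = target − a_3·(cos φ, sin φ) = (-0.0003, -2.8283)
cos θ_2 = (7.9994−2²−2²)/(2·2·2) = -0.0001; θ_2 = 90.0043° (elbow-up)
β = atan2(-2.8283,-0.0003) = -90.0065°; ψ = atan2(2.0000,1.9998) = 45.0022°
θ_1 = β − ψ = -135.0087°
θ_3 = φ − θ_1 − θ_2 = 90.0043° (wrapped to (-180°,180°])

-135.009 90.004 90.004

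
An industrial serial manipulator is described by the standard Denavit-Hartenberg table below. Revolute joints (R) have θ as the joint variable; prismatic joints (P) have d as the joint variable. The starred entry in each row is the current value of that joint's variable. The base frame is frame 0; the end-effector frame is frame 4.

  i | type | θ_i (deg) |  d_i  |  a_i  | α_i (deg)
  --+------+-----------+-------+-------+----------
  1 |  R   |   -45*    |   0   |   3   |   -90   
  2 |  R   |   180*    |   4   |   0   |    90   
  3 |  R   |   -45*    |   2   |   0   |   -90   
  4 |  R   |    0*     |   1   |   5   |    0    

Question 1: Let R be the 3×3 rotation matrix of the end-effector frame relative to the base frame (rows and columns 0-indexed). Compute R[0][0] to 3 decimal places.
End-effector x-axis (col 0 of R) = (-1.0000,0.0000,-0.0000)
R[0][0] = -1.0000

-1.000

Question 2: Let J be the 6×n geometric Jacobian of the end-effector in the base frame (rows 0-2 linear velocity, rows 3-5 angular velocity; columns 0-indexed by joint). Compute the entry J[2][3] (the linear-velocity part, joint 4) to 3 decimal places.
5.000

axis z_3 = (0.0000,1.0000,-0.0000); lever o_n−o_3 = (-5.0000,1.0000,-0.0000)
cross product → J_v[:, 3] = (-0.0000,0.0000,5.0000)
J_ω[:, 3] = z_3
entry J[2][3] = 5.0000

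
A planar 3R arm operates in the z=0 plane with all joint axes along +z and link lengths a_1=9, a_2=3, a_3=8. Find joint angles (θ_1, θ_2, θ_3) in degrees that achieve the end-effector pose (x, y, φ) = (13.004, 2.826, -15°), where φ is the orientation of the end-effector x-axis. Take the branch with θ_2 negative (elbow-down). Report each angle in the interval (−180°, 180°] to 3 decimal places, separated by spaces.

60.001 -134.996 59.996

wrist centre = target − a_3·(cos φ, sin φ) = (5.2766, 4.8966)
cos θ_2 = (51.8187−9²−3²)/(2·9·3) = -0.7071; θ_2 = -134.9964° (elbow-down)
β = atan2(4.8966,5.2766) = 42.8606°; ψ = atan2(-2.1215,6.8788) = -17.1400°
θ_1 = β − ψ = 60.0006°
θ_3 = φ − θ_1 − θ_2 = 59.9958° (wrapped to (-180°,180°])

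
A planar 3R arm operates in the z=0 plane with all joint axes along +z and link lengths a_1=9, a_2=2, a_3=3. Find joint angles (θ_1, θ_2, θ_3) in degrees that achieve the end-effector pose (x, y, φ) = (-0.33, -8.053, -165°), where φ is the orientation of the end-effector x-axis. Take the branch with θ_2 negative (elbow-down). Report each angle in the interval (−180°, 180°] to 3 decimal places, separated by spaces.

wrist centre = target − a_3·(cos φ, sin φ) = (2.5678, -7.2765)
cos θ_2 = (59.5416−9²−2²)/(2·9·2) = -0.7072; θ_2 = -135.0058° (elbow-down)
β = atan2(-7.2765,2.5678) = -70.5629°; ψ = atan2(-1.4141,7.5856) = -10.5595°
θ_1 = β − ψ = -60.0033°
θ_3 = φ − θ_1 − θ_2 = 30.0092° (wrapped to (-180°,180°])

-60.003 -135.006 30.009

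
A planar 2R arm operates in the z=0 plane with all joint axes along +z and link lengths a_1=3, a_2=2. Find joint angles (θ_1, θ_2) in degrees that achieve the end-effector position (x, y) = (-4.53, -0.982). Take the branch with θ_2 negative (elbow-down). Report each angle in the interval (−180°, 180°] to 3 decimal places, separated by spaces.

cos θ_2 = (21.4852−3²−2²)/(2·3·2) = 0.7071; θ_2 = -45.0004° (elbow-down)
β = atan2(-0.9820,-4.5300) = -167.7688°; ψ = atan2(-1.4142,4.4142) = -17.7644°
θ_1 = β − ψ = -150.0044°

-150.004 -45.000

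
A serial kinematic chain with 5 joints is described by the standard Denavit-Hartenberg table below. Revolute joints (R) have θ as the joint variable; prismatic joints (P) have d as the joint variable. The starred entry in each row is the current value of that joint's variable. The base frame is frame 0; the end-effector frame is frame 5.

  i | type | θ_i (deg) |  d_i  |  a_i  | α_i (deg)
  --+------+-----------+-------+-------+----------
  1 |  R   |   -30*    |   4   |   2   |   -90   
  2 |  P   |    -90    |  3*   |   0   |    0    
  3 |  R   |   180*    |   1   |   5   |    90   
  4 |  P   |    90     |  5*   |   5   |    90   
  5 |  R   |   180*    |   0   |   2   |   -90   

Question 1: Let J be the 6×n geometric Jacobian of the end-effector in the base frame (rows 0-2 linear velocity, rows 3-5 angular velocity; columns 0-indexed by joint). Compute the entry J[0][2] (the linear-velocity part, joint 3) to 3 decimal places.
-4.330

axis z_2 = (0.5000,0.8660,0.0000); lever o_n−o_2 = (6.3301,0.9641,-5.0000)
cross product → J_v[:, 2] = (-4.3301,2.5000,-5.0000)
J_ω[:, 2] = z_2
entry J[0][2] = -4.3301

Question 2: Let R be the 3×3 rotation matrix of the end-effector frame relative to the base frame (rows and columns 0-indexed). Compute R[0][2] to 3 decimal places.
-0.866

End-effector z-axis (col 2 of R) = (-0.8660,0.5000,-0.0000)
R[0][2] = -0.8660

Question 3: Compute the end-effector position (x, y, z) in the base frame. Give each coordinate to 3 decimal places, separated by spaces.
after link 1: o_1 = (1.7321, -1.0000, 4.0000)
after link 2: o_2 = (3.2321, 1.5981, 4.0000)
after link 3: o_3 = (3.7321, 2.4641, -1.0000)
after link 4: o_4 = (10.5622, 4.2942, -1.0000)
after link 5: o_5 = (9.5622, 2.5622, -1.0000)

9.562 2.562 -1.000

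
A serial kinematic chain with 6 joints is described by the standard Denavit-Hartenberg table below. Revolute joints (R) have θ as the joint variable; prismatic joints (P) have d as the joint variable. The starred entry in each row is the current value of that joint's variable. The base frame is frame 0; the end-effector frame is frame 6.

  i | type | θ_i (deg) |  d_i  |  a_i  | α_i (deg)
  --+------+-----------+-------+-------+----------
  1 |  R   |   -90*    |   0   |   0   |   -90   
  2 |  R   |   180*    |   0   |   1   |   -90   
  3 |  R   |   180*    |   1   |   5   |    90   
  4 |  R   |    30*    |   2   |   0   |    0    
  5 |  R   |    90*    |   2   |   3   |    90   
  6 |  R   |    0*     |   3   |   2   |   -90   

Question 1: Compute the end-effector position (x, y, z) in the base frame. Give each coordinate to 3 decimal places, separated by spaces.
-4.000 -4.098 6.830

after link 1: o_1 = (0.0000, 0.0000, 0.0000)
after link 2: o_2 = (-0.0000, 1.0000, -0.0000)
after link 3: o_3 = (-0.0000, -4.0000, 1.0000)
after link 4: o_4 = (-2.0000, -4.0000, 1.0000)
after link 5: o_5 = (-4.0000, -2.5000, 3.5981)
after link 6: o_6 = (-4.0000, -4.0981, 6.8301)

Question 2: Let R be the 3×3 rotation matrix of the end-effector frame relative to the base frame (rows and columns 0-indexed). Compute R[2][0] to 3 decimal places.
0.866

End-effector x-axis (col 0 of R) = (0.0000,0.5000,0.8660)
R[2][0] = 0.8660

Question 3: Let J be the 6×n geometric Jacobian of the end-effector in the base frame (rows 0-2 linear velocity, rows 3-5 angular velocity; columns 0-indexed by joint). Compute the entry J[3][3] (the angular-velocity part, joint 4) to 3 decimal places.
axis z_3 = (-1.0000,0.0000,0.0000); lever o_n−o_3 = (-4.0000,-0.0981,5.8301)
cross product → J_v[:, 3] = (0.0000,5.8301,0.0981)
J_ω[:, 3] = z_3
entry J[3][3] = -1.0000

-1.000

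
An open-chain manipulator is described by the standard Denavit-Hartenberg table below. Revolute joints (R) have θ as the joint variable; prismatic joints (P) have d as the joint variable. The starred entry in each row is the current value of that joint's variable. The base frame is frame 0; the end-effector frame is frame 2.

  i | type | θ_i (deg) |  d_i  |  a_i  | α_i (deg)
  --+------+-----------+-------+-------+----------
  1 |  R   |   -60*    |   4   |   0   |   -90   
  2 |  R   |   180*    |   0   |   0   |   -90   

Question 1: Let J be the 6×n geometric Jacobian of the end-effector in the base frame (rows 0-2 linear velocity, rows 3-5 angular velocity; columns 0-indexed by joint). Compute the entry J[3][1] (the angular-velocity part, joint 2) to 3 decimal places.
axis z_1 = (0.8660,0.5000,0.0000); lever o_n−o_1 = (0.0000,0.0000,0.0000)
cross product → J_v[:, 1] = (0.0000,0.0000,0.0000)
J_ω[:, 1] = z_1
entry J[3][1] = 0.8660

0.866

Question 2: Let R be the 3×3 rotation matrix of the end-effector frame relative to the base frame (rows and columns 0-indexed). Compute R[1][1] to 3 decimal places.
-0.500

End-effector y-axis (col 1 of R) = (-0.8660,-0.5000,0.0000)
R[1][1] = -0.5000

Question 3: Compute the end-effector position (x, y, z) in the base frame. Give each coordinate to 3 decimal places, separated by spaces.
0.000 0.000 4.000

after link 1: o_1 = (0.0000, 0.0000, 4.0000)
after link 2: o_2 = (0.0000, 0.0000, 4.0000)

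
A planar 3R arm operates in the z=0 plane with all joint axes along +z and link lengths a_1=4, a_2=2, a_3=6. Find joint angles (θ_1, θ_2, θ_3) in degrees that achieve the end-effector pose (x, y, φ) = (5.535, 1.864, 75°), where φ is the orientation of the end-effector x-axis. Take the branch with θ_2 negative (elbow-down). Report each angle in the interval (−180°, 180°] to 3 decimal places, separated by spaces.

-29.996 -44.998 149.994

wrist centre = target − a_3·(cos φ, sin φ) = (3.9821, -3.9316)
cos θ_2 = (31.3141−4²−2²)/(2·4·2) = 0.7071; θ_2 = -44.9979° (elbow-down)
β = atan2(-3.9316,3.9821) = -44.6342°; ψ = atan2(-1.4142,5.4143) = -14.6381°
θ_1 = β − ψ = -29.9960°
θ_3 = φ − θ_1 − θ_2 = 149.9939° (wrapped to (-180°,180°])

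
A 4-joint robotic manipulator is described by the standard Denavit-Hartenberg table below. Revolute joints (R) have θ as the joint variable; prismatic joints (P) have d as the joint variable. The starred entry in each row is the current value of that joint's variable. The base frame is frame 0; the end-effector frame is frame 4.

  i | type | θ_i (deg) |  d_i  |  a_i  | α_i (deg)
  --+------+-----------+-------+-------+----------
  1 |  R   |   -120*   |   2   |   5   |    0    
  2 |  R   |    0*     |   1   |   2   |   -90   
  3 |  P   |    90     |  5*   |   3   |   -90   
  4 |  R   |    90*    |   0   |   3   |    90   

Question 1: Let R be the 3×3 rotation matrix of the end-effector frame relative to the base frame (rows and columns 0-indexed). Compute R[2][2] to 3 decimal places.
-1.000

End-effector z-axis (col 2 of R) = (0.0000,-0.0000,-1.0000)
R[2][2] = -1.0000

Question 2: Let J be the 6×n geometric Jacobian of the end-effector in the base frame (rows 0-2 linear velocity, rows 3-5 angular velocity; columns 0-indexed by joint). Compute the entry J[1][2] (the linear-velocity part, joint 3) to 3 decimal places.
prismatic axis z_2 = (0.8660,-0.5000,0.0000)
J_v[:, 2] = z_2; J_ω[:, 2] = (0,0,0)
entry J[1][2] = -0.5000

-0.500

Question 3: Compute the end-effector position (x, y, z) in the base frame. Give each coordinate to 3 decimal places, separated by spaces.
-1.768 -7.062 -0.000

after link 1: o_1 = (-2.5000, -4.3301, 2.0000)
after link 2: o_2 = (-3.5000, -6.0622, 3.0000)
after link 3: o_3 = (0.8301, -8.5622, 0.0000)
after link 4: o_4 = (-1.7679, -7.0622, -0.0000)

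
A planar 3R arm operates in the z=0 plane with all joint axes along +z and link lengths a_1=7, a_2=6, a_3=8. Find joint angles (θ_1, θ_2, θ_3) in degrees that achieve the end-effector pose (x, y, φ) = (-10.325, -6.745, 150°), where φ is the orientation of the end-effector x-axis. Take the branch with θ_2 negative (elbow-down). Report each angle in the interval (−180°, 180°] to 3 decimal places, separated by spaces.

wrist centre = target − a_3·(cos φ, sin φ) = (-3.3968, -10.7450)
cos θ_2 = (126.9933−7²−6²)/(2·7·6) = 0.4999; θ_2 = -60.0053° (elbow-down)
β = atan2(-10.7450,-3.3968) = -107.5432°; ψ = atan2(-5.1964,9.9995) = -27.4595°
θ_1 = β − ψ = -80.0837°
θ_3 = φ − θ_1 − θ_2 = -69.9109° (wrapped to (-180°,180°])

-80.084 -60.005 -69.911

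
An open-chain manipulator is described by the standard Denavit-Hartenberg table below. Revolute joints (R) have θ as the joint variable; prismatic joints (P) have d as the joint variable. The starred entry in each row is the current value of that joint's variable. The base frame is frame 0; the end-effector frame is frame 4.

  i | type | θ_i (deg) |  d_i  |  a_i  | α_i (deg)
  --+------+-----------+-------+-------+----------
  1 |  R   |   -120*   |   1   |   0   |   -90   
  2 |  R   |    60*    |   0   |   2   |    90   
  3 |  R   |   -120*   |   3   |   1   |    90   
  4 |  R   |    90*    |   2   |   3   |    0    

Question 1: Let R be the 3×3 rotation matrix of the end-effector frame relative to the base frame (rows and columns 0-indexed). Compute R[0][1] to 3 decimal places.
0.625

End-effector y-axis (col 1 of R) = (0.6250,-0.6495,-0.4330)
R[0][1] = 0.6250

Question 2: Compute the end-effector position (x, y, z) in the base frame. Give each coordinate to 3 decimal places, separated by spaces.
after link 1: o_1 = (0.0000, 0.0000, 1.0000)
after link 2: o_2 = (-0.5000, -0.8660, -0.7321)
after link 3: o_3 = (-2.4240, -2.4665, 1.2010)
after link 4: o_4 = (-2.4240, -4.4665, 4.2010)

-2.424 -4.467 4.201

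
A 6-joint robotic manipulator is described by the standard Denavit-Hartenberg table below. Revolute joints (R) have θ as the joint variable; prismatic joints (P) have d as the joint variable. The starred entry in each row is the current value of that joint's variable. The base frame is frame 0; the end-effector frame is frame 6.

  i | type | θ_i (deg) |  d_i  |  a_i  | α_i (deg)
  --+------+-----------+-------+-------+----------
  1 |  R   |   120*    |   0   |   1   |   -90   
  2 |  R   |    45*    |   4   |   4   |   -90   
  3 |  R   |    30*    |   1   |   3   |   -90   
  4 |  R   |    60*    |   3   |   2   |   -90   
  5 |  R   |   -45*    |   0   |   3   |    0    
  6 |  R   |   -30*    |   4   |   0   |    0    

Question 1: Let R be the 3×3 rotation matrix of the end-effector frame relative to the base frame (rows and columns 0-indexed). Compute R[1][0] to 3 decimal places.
End-effector x-axis (col 0 of R) = (0.8324,0.3607,0.4208)
R[1][0] = 0.3607

0.361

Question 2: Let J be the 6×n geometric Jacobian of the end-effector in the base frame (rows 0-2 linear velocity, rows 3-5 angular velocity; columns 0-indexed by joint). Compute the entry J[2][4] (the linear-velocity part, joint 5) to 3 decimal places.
-0.100

axis z_4 = (-0.2866,-0.3696,0.8839); lever o_n−o_4 = (0.3045,0.7433,4.9351)
cross product → J_v[:, 4] = (-2.4810,1.6836,-0.1005)
J_ω[:, 4] = z_4
entry J[2][4] = -0.1005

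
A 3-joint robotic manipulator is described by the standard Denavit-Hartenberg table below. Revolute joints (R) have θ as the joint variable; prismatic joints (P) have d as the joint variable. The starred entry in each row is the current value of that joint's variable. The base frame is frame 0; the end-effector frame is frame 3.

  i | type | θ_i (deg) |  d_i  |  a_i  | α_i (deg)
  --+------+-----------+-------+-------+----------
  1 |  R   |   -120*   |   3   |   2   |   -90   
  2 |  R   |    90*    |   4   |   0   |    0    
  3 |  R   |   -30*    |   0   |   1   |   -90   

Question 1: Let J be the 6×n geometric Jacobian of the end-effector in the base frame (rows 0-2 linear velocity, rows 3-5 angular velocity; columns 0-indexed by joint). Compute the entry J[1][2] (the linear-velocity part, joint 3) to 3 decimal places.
axis z_2 = (0.8660,-0.5000,0.0000); lever o_n−o_2 = (-0.2500,-0.4330,-0.8660)
cross product → J_v[:, 2] = (0.4330,0.7500,-0.5000)
J_ω[:, 2] = z_2
entry J[1][2] = 0.7500

0.750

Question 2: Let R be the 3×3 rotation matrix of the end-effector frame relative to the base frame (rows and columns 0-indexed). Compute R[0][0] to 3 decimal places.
End-effector x-axis (col 0 of R) = (-0.2500,-0.4330,-0.8660)
R[0][0] = -0.2500

-0.250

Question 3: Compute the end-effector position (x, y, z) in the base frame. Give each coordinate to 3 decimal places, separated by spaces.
2.214 -4.165 2.134

after link 1: o_1 = (-1.0000, -1.7321, 3.0000)
after link 2: o_2 = (2.4641, -3.7321, 3.0000)
after link 3: o_3 = (2.2141, -4.1651, 2.1340)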